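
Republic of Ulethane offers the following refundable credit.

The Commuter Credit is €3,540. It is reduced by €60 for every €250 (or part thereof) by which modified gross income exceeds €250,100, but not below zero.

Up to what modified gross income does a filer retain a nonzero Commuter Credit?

€264,600

After 58 increments the reduction is 58 × €60 = €3,480, leaving €60; one more increment wipes it out. Increment 58 ends at excess 58 × €250 = €14,500, so the highest qualifying income is €250,100 + €14,500 = €264,600.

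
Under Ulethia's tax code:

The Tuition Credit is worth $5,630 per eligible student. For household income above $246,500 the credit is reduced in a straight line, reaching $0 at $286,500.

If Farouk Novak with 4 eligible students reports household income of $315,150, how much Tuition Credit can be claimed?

$0

Tuition Credit: base = 4 × $5,630 = $22,520. $315,150 is at or above $286,500, so the credit is $0.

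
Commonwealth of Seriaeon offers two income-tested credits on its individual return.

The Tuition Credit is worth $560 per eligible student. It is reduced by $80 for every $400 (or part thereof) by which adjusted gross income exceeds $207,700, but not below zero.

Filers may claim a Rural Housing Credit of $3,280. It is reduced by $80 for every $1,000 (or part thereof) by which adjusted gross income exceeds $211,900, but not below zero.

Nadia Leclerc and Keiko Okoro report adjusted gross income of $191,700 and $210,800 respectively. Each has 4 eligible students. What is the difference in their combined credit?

$640

Nadia ($191,700): Tuition Credit: base = 4 × $560 = $2,240. $191,700 is at or below the $207,700 threshold, so the full $2,240 applies. Rural Housing Credit: $191,700 is at or below the $211,900 threshold, so the full $3,280 applies. total $2,240 + $3,280 = $5,520
Keiko ($210,800): Tuition Credit: base = 4 × $560 = $2,240. income exceeds $207,700 by $3,100, which is 8 full-or-partial $400 increments; reduction = 8 × $80 = $640, leaving $1,600. Rural Housing Credit: $210,800 is at or below the $211,900 threshold, so the full $3,280 applies. total $1,600 + $3,280 = $4,880
Difference: |$5,520 − $4,880| = $640.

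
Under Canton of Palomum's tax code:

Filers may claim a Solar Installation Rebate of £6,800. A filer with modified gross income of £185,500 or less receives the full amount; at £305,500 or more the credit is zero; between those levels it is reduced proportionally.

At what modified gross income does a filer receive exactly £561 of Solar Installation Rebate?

£295,600

£561 is 561/6,800 of the full £6,800, so 6,239/6,800 of the £120,000 range has been used: income = £185,500 + £120,000 × 6,239/6,800 = £295,600.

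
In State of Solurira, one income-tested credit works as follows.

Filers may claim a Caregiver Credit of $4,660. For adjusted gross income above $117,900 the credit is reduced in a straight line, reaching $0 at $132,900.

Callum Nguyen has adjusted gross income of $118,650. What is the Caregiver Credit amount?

$4,427

Caregiver Credit: $118,650 is $750 into a $15,000 phase-out range, leaving 14,250/15,000 of the credit: $4,660 × 14,250/15,000 = $4,427.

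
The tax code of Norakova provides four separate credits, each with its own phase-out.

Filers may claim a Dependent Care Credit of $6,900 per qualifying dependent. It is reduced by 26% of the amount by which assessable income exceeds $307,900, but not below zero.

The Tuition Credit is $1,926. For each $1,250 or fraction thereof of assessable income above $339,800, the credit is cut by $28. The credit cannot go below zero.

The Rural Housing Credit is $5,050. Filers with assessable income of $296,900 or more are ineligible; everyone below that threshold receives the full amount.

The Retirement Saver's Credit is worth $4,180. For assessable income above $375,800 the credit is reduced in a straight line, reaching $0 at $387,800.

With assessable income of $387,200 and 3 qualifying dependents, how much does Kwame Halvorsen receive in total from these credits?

$1,153

Dependent Care Credit: base = 3 × $6,900 = $20,700. 26% of the $79,300 excess over $307,900 is $20,618; credit = $20,700 − $20,618 = $82.
Tuition Credit: income exceeds $339,800 by $47,400, which is 38 full-or-partial $1,250 increments; reduction = 38 × $28 = $1,064, leaving $862.
Rural Housing Credit: $387,200 meets or exceeds the $296,900 cutoff, so the credit is $0.
Retirement Saver's Credit: $387,200 is $11,400 into a $12,000 phase-out range, leaving 600/12,000 of the credit: $4,180 × 600/12,000 = $209.
Total: $82 + $862 + $0 + $209 = $1,153.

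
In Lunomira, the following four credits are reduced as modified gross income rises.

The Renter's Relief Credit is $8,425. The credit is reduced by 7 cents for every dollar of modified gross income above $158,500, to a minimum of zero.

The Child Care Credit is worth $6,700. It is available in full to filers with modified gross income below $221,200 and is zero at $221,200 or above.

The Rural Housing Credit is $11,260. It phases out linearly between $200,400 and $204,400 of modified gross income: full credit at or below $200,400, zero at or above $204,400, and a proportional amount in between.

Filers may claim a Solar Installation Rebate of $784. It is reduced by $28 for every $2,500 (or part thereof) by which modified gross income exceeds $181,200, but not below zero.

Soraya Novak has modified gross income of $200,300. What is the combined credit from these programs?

$24,019

Renter's Relief Credit: 7% of the $41,800 excess over $158,500 is $2,926; credit = $8,425 − $2,926 = $5,499.
Child Care Credit: $200,300 is below the $221,200 cutoff, so the full $6,700 applies.
Rural Housing Credit: $200,300 is at or below the $200,400 threshold, so the full $11,260 applies.
Solar Installation Rebate: income exceeds $181,200 by $19,100, which is 8 full-or-partial $2,500 increments; reduction = 8 × $28 = $224, leaving $560.
Total: $5,499 + $6,700 + $11,260 + $560 = $24,019.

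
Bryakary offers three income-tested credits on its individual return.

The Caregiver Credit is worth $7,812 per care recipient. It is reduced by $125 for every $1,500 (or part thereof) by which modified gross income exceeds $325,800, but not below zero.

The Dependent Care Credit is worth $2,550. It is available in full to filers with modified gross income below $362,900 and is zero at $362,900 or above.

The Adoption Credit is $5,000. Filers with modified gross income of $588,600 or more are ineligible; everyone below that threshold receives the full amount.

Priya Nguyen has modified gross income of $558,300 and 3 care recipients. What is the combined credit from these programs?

Caregiver Credit: base = 3 × $7,812 = $23,436. income exceeds $325,800 by $232,500, which is 155 full-or-partial $1,500 increments; reduction = 155 × $125 = $19,375, leaving $4,061.
Dependent Care Credit: $558,300 meets or exceeds the $362,900 cutoff, so the credit is $0.
Adoption Credit: $558,300 is below the $588,600 cutoff, so the full $5,000 applies.
Total: $4,061 + $0 + $5,000 = $9,061.

$9,061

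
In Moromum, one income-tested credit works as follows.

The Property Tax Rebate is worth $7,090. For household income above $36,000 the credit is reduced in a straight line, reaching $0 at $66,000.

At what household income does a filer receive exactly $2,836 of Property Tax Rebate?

$54,000

$2,836 is 2,836/7,090 of the full $7,090, so 4,254/7,090 of the $30,000 range has been used: income = $36,000 + $30,000 × 4,254/7,090 = $54,000.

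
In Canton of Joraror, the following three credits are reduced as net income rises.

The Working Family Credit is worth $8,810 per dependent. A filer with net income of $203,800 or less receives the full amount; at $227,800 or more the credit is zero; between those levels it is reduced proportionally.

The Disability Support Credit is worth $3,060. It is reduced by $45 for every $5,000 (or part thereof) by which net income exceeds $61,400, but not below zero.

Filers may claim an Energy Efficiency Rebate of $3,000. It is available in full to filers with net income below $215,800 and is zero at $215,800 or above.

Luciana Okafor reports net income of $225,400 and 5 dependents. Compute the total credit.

$5,980

Working Family Credit: base = 5 × $8,810 = $44,050. $225,400 is $21,600 into a $24,000 phase-out range, leaving 2,400/24,000 of the credit: $44,050 × 2,400/24,000 = $4,405.
Disability Support Credit: income exceeds $61,400 by $164,000, which is 33 full-or-partial $5,000 increments; reduction = 33 × $45 = $1,485, leaving $1,575.
Energy Efficiency Rebate: $225,400 meets or exceeds the $215,800 cutoff, so the credit is $0.
Total: $4,405 + $1,575 + $0 = $5,980.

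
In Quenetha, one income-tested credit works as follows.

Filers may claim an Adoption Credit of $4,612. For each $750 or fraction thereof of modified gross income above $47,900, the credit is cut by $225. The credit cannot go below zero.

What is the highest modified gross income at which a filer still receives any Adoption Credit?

After 20 increments the reduction is 20 × $225 = $4,500, leaving $112; one more increment wipes it out. Increment 20 ends at excess 20 × $750 = $15,000, so the highest qualifying income is $47,900 + $15,000 = $62,900.

$62,900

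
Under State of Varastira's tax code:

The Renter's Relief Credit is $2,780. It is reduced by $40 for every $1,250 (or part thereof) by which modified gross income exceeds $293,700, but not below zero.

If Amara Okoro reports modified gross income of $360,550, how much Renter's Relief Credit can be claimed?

$620

Renter's Relief Credit: income exceeds $293,700 by $66,850, which is 54 full-or-partial $1,250 increments; reduction = 54 × $40 = $2,160, leaving $620.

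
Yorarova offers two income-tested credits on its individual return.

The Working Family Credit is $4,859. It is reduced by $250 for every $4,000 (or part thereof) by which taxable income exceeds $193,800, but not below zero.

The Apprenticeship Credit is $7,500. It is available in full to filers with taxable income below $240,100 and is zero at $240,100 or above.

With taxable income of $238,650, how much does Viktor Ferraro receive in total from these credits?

$9,359

Working Family Credit: income exceeds $193,800 by $44,850, which is 12 full-or-partial $4,000 increments; reduction = 12 × $250 = $3,000, leaving $1,859.
Apprenticeship Credit: $238,650 is below the $240,100 cutoff, so the full $7,500 applies.
Total: $1,859 + $7,500 = $9,359.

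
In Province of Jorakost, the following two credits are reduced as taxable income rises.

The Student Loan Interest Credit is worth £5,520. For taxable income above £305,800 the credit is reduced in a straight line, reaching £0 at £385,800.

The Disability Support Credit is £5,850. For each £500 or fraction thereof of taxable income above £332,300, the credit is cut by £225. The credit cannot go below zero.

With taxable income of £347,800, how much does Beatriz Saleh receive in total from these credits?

Student Loan Interest Credit: £347,800 is £42,000 into a £80,000 phase-out range, leaving 38,000/80,000 of the credit: £5,520 × 38,000/80,000 = £2,622.
Disability Support Credit: income exceeds £332,300 by £15,500 → 31 increments × £225 = £6,975 ≥ base, so the credit is £0.
Total: £2,622 + £0 = £2,622.

£2,622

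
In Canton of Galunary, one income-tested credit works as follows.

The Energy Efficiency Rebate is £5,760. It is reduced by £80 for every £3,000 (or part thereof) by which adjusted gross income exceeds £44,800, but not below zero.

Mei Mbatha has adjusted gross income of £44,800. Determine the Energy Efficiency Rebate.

Energy Efficiency Rebate: £44,800 is at or below the £44,800 threshold, so the full £5,760 applies.

£5,760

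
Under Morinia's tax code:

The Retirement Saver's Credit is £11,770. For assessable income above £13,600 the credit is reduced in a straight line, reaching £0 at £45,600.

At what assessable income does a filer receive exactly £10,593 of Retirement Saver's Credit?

£10,593 is 10,593/11,770 of the full £11,770, so 1,177/11,770 of the £32,000 range has been used: income = £13,600 + £32,000 × 1,177/11,770 = £16,800.

£16,800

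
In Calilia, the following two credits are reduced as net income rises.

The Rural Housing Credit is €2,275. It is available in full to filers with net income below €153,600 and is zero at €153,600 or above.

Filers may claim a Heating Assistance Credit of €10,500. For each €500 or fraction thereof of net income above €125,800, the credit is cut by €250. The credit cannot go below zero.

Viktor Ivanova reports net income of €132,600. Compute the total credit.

€9,275

Rural Housing Credit: €132,600 is below the €153,600 cutoff, so the full €2,275 applies.
Heating Assistance Credit: income exceeds €125,800 by €6,800, which is 14 full-or-partial €500 increments; reduction = 14 × €250 = €3,500, leaving €7,000.
Total: €2,275 + €7,000 = €9,275.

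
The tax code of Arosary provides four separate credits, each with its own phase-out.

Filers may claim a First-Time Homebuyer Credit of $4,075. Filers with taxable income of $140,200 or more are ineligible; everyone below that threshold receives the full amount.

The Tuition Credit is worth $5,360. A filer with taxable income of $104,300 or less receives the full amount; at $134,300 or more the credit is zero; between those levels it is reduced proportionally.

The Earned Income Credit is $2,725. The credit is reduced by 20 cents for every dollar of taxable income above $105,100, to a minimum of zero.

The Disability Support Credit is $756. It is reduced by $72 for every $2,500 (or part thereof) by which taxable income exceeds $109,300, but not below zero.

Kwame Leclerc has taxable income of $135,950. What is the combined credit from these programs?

First-Time Homebuyer Credit: $135,950 is below the $140,200 cutoff, so the full $4,075 applies.
Tuition Credit: $135,950 is at or above $134,300, so the credit is $0.
Earned Income Credit: 20% of the $30,850 excess over $105,100 is $6,170 ≥ base, so the credit is $0.
Disability Support Credit: income exceeds $109,300 by $26,650 → 11 increments × $72 = $792 ≥ base, so the credit is $0.
Total: $4,075 + $0 + $0 + $0 = $4,075.

$4,075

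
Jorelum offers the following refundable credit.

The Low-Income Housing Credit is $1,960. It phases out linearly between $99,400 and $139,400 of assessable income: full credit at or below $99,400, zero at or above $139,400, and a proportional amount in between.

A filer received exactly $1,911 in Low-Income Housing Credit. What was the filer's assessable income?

$1,911 is 1,911/1,960 of the full $1,960, so 49/1,960 of the $40,000 range has been used: income = $99,400 + $40,000 × 49/1,960 = $100,400.

$100,400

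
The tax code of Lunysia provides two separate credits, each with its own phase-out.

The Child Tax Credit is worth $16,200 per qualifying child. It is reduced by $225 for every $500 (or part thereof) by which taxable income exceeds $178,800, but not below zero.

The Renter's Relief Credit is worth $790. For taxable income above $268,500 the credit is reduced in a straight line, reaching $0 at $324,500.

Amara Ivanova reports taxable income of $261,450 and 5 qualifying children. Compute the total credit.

Child Tax Credit: base = 5 × $16,200 = $81,000. income exceeds $178,800 by $82,650, which is 166 full-or-partial $500 increments; reduction = 166 × $225 = $37,350, leaving $43,650.
Renter's Relief Credit: $261,450 is at or below the $268,500 threshold, so the full $790 applies.
Total: $43,650 + $790 = $44,440.

$44,440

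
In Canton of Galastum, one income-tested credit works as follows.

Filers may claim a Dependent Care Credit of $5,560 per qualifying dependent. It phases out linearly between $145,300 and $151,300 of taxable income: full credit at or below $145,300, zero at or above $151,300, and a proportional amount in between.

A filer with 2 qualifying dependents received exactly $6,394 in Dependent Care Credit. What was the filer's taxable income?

$147,850

Full credit = 2 × $5,560 = $11,120.
$6,394 is 6,394/11,120 of the full $11,120, so 4,726/11,120 of the $6,000 range has been used: income = $145,300 + $6,000 × 4,726/11,120 = $147,850.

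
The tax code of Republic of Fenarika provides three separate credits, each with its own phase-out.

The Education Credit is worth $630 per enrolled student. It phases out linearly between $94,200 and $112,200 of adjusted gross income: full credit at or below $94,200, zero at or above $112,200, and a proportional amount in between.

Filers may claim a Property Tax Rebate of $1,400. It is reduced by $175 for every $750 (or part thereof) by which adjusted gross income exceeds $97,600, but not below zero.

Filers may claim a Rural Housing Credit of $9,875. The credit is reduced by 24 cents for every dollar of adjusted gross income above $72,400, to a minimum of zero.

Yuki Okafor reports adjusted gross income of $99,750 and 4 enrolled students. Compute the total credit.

$5,929

Education Credit: base = 4 × $630 = $2,520. $99,750 is $5,550 into a $18,000 phase-out range, leaving 12,450/18,000 of the credit: $2,520 × 12,450/18,000 = $1,743.
Property Tax Rebate: income exceeds $97,600 by $2,150, which is 3 full-or-partial $750 increments; reduction = 3 × $175 = $525, leaving $875.
Rural Housing Credit: 24% of the $27,350 excess over $72,400 is $6,564; credit = $9,875 − $6,564 = $3,311.
Total: $1,743 + $875 + $3,311 = $5,929.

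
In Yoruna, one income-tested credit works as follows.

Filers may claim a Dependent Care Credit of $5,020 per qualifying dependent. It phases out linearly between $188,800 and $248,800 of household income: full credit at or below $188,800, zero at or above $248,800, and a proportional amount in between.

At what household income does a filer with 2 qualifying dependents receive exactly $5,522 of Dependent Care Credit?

$215,800

Full credit = 2 × $5,020 = $10,040.
$5,522 is 5,522/10,040 of the full $10,040, so 4,518/10,040 of the $60,000 range has been used: income = $188,800 + $60,000 × 4,518/10,040 = $215,800.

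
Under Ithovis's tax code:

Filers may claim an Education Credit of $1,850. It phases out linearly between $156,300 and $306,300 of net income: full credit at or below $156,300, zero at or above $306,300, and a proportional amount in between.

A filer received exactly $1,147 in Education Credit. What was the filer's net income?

$1,147 is 1,147/1,850 of the full $1,850, so 703/1,850 of the $150,000 range has been used: income = $156,300 + $150,000 × 703/1,850 = $213,300.

$213,300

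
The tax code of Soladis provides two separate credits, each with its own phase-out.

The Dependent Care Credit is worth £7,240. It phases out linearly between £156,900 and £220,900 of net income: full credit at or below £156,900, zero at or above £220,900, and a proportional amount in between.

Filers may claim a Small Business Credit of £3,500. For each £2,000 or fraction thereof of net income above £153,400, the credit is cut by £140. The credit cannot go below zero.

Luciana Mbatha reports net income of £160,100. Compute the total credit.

Dependent Care Credit: £160,100 is £3,200 into a £64,000 phase-out range, leaving 60,800/64,000 of the credit: £7,240 × 60,800/64,000 = £6,878.
Small Business Credit: income exceeds £153,400 by £6,700, which is 4 full-or-partial £2,000 increments; reduction = 4 × £140 = £560, leaving £2,940.
Total: £6,878 + £2,940 = £9,818.

£9,818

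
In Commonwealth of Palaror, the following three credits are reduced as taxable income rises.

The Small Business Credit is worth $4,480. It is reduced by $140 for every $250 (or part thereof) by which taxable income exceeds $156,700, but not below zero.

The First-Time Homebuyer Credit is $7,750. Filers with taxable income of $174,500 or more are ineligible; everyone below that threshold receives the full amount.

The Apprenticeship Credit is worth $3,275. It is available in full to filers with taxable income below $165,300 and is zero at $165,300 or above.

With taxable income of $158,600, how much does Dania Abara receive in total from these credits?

Small Business Credit: income exceeds $156,700 by $1,900, which is 8 full-or-partial $250 increments; reduction = 8 × $140 = $1,120, leaving $3,360.
First-Time Homebuyer Credit: $158,600 is below the $174,500 cutoff, so the full $7,750 applies.
Apprenticeship Credit: $158,600 is below the $165,300 cutoff, so the full $3,275 applies.
Total: $3,360 + $7,750 + $3,275 = $14,385.

$14,385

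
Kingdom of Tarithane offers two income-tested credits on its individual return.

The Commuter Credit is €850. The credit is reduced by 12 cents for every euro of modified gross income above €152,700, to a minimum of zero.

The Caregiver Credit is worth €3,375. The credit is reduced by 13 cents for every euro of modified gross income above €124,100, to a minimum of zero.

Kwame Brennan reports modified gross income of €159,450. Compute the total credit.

Commuter Credit: 12% of the €6,750 excess over €152,700 is €810; credit = €850 − €810 = €40.
Caregiver Credit: 13% of the €35,350 excess over €124,100 is €4,595.50 ≥ base, so the credit is €0.
Total: €40 + €0 = €40.

€40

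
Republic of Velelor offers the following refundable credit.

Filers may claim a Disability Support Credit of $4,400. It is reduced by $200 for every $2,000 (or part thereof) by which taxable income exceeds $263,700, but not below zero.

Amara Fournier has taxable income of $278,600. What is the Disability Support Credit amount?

Disability Support Credit: income exceeds $263,700 by $14,900, which is 8 full-or-partial $2,000 increments; reduction = 8 × $200 = $1,600, leaving $2,800.

$2,800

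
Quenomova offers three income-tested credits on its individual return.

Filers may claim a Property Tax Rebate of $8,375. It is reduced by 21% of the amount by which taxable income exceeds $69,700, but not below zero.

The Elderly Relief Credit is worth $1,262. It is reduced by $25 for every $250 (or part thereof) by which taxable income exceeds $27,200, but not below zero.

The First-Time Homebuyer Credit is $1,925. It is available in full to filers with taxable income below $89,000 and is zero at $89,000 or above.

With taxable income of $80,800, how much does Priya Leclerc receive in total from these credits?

Property Tax Rebate: 21% of the $11,100 excess over $69,700 is $2,331; credit = $8,375 − $2,331 = $6,044.
Elderly Relief Credit: income exceeds $27,200 by $53,600 → 215 increments × $25 = $5,375 ≥ base, so the credit is $0.
First-Time Homebuyer Credit: $80,800 is below the $89,000 cutoff, so the full $1,925 applies.
Total: $6,044 + $0 + $1,925 = $7,969.

$7,969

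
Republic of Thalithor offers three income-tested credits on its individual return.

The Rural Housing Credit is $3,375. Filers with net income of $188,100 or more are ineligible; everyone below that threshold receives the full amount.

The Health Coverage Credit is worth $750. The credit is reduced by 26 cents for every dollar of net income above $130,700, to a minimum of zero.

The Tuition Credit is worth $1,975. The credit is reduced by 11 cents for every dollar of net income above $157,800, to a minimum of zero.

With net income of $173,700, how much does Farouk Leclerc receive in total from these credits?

Rural Housing Credit: $173,700 is below the $188,100 cutoff, so the full $3,375 applies.
Health Coverage Credit: 26% of the $43,000 excess over $130,700 is $11,180 ≥ base, so the credit is $0.
Tuition Credit: 11% of the $15,900 excess over $157,800 is $1,749; credit = $1,975 − $1,749 = $226.
Total: $3,375 + $0 + $226 = $3,601.

$3,601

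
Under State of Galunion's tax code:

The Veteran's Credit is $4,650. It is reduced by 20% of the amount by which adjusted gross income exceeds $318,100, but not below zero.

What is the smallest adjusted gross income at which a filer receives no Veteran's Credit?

The credit falls by 20% of each dollar above $318,100, so it reaches zero when the excess is $4,650 / 20% = $23,250: income = $318,100 + $23,250 = $341,350.

$341,350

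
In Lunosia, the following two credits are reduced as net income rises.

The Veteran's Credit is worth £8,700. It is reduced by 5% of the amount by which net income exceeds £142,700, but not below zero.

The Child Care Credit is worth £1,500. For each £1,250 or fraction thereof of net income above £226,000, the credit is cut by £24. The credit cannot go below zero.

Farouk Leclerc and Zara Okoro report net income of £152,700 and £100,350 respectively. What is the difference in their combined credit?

Farouk (£152,700): Veteran's Credit: 5% of the £10,000 excess over £142,700 is £500; credit = £8,700 − £500 = £8,200. Child Care Credit: £152,700 is at or below the £226,000 threshold, so the full £1,500 applies. total £8,200 + £1,500 = £9,700
Zara (£100,350): Veteran's Credit: £100,350 is at or below the £142,700 threshold, so the full £8,700 applies. Child Care Credit: £100,350 is at or below the £226,000 threshold, so the full £1,500 applies. total £8,700 + £1,500 = £10,200
Difference: |£9,700 − £10,200| = £500.

£500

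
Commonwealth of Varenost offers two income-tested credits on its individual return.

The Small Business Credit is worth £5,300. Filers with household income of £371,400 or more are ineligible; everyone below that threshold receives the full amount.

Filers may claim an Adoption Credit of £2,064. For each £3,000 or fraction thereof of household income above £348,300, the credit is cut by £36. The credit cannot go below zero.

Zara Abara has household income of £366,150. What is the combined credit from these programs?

£7,148

Small Business Credit: £366,150 is below the £371,400 cutoff, so the full £5,300 applies.
Adoption Credit: income exceeds £348,300 by £17,850, which is 6 full-or-partial £3,000 increments; reduction = 6 × £36 = £216, leaving £1,848.
Total: £5,300 + £1,848 = £7,148.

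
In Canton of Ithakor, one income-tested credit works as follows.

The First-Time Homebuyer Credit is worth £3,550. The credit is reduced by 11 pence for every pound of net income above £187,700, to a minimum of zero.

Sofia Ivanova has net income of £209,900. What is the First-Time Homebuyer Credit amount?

£1,108

First-Time Homebuyer Credit: 11% of the £22,200 excess over £187,700 is £2,442; credit = £3,550 − £2,442 = £1,108.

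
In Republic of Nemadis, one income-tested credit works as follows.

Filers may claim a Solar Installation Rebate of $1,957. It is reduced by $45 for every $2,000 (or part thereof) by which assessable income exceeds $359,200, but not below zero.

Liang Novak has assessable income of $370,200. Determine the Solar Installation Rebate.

$1,687

Solar Installation Rebate: income exceeds $359,200 by $11,000, which is 6 full-or-partial $2,000 increments; reduction = 6 × $45 = $270, leaving $1,687.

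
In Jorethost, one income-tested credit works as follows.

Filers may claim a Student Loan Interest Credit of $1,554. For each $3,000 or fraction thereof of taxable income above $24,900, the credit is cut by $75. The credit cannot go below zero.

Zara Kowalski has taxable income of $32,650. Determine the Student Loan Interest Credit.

$1,329

Student Loan Interest Credit: income exceeds $24,900 by $7,750, which is 3 full-or-partial $3,000 increments; reduction = 3 × $75 = $225, leaving $1,329.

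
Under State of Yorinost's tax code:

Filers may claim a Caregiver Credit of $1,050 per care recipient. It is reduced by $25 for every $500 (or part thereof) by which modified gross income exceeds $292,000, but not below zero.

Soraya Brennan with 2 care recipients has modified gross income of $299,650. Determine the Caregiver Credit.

Caregiver Credit: base = 2 × $1,050 = $2,100. income exceeds $292,000 by $7,650, which is 16 full-or-partial $500 increments; reduction = 16 × $25 = $400, leaving $1,700.

$1,700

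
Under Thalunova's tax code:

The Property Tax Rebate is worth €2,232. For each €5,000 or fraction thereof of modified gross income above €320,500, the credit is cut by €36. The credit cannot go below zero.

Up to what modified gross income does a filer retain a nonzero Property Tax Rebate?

€625,500

After 61 increments the reduction is 61 × €36 = €2,196, leaving €36; one more increment wipes it out. Increment 61 ends at excess 61 × €5,000 = €305,000, so the highest qualifying income is €320,500 + €305,000 = €625,500.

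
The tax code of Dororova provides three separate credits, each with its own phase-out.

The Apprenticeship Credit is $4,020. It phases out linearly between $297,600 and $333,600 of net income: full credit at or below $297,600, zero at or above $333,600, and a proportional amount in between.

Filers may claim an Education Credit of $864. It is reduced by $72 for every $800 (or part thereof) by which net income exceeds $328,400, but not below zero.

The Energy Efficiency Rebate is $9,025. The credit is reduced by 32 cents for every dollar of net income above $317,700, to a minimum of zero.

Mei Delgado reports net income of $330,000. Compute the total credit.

$6,211

Apprenticeship Credit: $330,000 is $32,400 into a $36,000 phase-out range, leaving 3,600/36,000 of the credit: $4,020 × 3,600/36,000 = $402.
Education Credit: income exceeds $328,400 by $1,600, which is 2 full-or-partial $800 increments; reduction = 2 × $72 = $144, leaving $720.
Energy Efficiency Rebate: 32% of the $12,300 excess over $317,700 is $3,936; credit = $9,025 − $3,936 = $5,089.
Total: $402 + $720 + $5,089 = $6,211.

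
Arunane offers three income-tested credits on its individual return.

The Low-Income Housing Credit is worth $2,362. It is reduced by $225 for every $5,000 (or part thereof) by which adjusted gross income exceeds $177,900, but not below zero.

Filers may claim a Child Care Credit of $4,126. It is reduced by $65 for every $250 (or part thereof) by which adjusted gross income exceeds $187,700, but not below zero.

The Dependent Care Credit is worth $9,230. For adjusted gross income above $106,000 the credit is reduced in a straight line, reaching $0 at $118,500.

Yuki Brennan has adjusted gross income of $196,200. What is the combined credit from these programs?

Low-Income Housing Credit: income exceeds $177,900 by $18,300, which is 4 full-or-partial $5,000 increments; reduction = 4 × $225 = $900, leaving $1,462.
Child Care Credit: income exceeds $187,700 by $8,500, which is 34 full-or-partial $250 increments; reduction = 34 × $65 = $2,210, leaving $1,916.
Dependent Care Credit: $196,200 is at or above $118,500, so the credit is $0.
Total: $1,462 + $1,916 + $0 = $3,378.

$3,378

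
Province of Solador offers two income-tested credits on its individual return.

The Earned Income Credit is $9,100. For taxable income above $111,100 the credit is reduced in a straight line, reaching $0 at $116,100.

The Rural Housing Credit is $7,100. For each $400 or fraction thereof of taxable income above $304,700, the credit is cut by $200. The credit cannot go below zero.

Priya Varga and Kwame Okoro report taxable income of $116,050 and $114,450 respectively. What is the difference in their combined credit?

Priya ($116,050): Earned Income Credit: $116,050 is $4,950 into a $5,000 phase-out range, leaving 50/5,000 of the credit: $9,100 × 50/5,000 = $91. Rural Housing Credit: $116,050 is at or below the $304,700 threshold, so the full $7,100 applies. total $91 + $7,100 = $7,191
Kwame ($114,450): Earned Income Credit: $114,450 is $3,350 into a $5,000 phase-out range, leaving 1,650/5,000 of the credit: $9,100 × 1,650/5,000 = $3,003. Rural Housing Credit: $114,450 is at or below the $304,700 threshold, so the full $7,100 applies. total $3,003 + $7,100 = $10,103
Difference: |$7,191 − $10,103| = $2,912.

$2,912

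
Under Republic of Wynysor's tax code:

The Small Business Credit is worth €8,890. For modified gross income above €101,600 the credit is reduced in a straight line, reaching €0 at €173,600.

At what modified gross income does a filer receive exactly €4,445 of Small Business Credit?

€4,445 is 4,445/8,890 of the full €8,890, so 4,445/8,890 of the €72,000 range has been used: income = €101,600 + €72,000 × 4,445/8,890 = €137,600.

€137,600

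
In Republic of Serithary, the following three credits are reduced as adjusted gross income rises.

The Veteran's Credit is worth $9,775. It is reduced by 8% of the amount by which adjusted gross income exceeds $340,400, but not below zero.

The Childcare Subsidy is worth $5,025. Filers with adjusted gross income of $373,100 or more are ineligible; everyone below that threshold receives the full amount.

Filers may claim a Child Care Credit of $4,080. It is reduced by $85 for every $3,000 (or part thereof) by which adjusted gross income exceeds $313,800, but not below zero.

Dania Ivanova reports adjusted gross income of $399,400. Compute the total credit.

Veteran's Credit: 8% of the $59,000 excess over $340,400 is $4,720; credit = $9,775 − $4,720 = $5,055.
Childcare Subsidy: $399,400 meets or exceeds the $373,100 cutoff, so the credit is $0.
Child Care Credit: income exceeds $313,800 by $85,600, which is 29 full-or-partial $3,000 increments; reduction = 29 × $85 = $2,465, leaving $1,615.
Total: $5,055 + $0 + $1,615 = $6,670.

$6,670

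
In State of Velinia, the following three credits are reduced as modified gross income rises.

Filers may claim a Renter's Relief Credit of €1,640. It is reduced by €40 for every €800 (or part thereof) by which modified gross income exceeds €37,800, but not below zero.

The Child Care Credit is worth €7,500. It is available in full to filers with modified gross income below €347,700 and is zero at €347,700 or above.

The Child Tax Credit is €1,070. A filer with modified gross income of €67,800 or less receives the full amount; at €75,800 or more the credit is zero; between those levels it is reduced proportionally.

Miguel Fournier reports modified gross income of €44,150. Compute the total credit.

Renter's Relief Credit: income exceeds €37,800 by €6,350, which is 8 full-or-partial €800 increments; reduction = 8 × €40 = €320, leaving €1,320.
Child Care Credit: €44,150 is below the €347,700 cutoff, so the full €7,500 applies.
Child Tax Credit: €44,150 is at or below the €67,800 threshold, so the full €1,070 applies.
Total: €1,320 + €7,500 + €1,070 = €9,890.

€9,890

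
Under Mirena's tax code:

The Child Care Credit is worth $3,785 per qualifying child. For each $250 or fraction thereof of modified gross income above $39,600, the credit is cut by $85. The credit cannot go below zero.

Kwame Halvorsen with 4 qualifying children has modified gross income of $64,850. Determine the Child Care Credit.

Child Care Credit: base = 4 × $3,785 = $15,140. income exceeds $39,600 by $25,250, which is 101 full-or-partial $250 increments; reduction = 101 × $85 = $8,585, leaving $6,555.

$6,555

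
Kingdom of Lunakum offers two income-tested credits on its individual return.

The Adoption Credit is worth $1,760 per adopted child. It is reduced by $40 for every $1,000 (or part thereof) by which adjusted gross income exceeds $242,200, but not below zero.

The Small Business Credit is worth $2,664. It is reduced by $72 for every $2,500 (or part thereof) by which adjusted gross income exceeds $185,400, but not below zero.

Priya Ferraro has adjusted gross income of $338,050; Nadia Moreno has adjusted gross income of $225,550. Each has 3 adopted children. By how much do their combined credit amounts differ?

Priya ($338,050): Adoption Credit: base = 3 × $1,760 = $5,280. income exceeds $242,200 by $95,850, which is 96 full-or-partial $1,000 increments; reduction = 96 × $40 = $3,840, leaving $1,440. Small Business Credit: income exceeds $185,400 by $152,650 → 62 increments × $72 = $4,464 ≥ base, so the credit is $0. total $1,440 + $0 = $1,440
Nadia ($225,550): Adoption Credit: base = 3 × $1,760 = $5,280. $225,550 is at or below the $242,200 threshold, so the full $5,280 applies. Small Business Credit: income exceeds $185,400 by $40,150, which is 17 full-or-partial $2,500 increments; reduction = 17 × $72 = $1,224, leaving $1,440. total $5,280 + $1,440 = $6,720
Difference: |$1,440 − $6,720| = $5,280.

$5,280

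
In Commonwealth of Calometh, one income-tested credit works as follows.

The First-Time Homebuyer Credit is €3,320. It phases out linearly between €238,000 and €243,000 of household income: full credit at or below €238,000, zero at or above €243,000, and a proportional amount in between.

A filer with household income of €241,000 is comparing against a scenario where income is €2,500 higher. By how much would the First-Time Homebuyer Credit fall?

€1,328

At €241,000 — €241,000 is €3,000 into a €5,000 phase-out range, leaving 2,000/5,000 of the credit: €3,320 × 2,000/5,000 = €1,328.
At €243,500 — €243,500 is at or above €243,000, so the credit is €0.
Lost: €1,328 − €0 = €1,328.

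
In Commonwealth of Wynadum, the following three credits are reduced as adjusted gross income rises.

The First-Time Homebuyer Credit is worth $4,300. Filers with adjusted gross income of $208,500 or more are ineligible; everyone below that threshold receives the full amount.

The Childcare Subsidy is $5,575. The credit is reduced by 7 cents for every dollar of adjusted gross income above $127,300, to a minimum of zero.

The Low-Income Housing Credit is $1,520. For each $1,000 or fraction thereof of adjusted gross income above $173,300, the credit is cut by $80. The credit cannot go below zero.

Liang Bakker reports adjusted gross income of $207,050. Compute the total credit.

$4,300

First-Time Homebuyer Credit: $207,050 is below the $208,500 cutoff, so the full $4,300 applies.
Childcare Subsidy: 7% of the $79,750 excess over $127,300 is $5,582.50 ≥ base, so the credit is $0.
Low-Income Housing Credit: income exceeds $173,300 by $33,750 → 34 increments × $80 = $2,720 ≥ base, so the credit is $0.
Total: $4,300 + $0 + $0 = $4,300.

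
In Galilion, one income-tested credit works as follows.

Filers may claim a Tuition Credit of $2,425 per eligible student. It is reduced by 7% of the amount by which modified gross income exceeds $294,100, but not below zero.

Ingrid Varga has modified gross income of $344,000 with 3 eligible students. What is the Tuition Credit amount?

Tuition Credit: base = 3 × $2,425 = $7,275. 7% of the $49,900 excess over $294,100 is $3,493; credit = $7,275 − $3,493 = $3,782.

$3,782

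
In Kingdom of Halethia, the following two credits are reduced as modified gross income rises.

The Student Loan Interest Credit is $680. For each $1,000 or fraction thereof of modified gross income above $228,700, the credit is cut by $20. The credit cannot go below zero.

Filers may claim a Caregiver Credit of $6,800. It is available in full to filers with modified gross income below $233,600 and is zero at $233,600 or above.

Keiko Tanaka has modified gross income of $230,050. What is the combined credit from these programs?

Student Loan Interest Credit: income exceeds $228,700 by $1,350, which is 2 full-or-partial $1,000 increments; reduction = 2 × $20 = $40, leaving $640.
Caregiver Credit: $230,050 is below the $233,600 cutoff, so the full $6,800 applies.
Total: $640 + $6,800 = $7,440.

$7,440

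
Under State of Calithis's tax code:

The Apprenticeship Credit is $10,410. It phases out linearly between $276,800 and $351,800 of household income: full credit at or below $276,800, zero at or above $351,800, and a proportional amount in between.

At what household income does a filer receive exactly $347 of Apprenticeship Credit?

$349,300

$347 is 347/10,410 of the full $10,410, so 10,063/10,410 of the $75,000 range has been used: income = $276,800 + $75,000 × 10,063/10,410 = $349,300.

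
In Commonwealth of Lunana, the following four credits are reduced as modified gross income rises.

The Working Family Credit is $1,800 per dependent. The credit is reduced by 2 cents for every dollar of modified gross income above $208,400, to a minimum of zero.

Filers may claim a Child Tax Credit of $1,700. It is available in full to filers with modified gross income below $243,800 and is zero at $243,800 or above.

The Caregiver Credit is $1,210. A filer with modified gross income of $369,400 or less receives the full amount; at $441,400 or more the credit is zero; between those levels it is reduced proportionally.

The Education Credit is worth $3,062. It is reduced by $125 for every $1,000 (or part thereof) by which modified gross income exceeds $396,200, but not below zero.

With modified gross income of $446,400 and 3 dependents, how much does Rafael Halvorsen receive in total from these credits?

$640

Working Family Credit: base = 3 × $1,800 = $5,400. 2% of the $238,000 excess over $208,400 is $4,760; credit = $5,400 − $4,760 = $640.
Child Tax Credit: $446,400 meets or exceeds the $243,800 cutoff, so the credit is $0.
Caregiver Credit: $446,400 is at or above $441,400, so the credit is $0.
Education Credit: income exceeds $396,200 by $50,200 → 51 increments × $125 = $6,375 ≥ base, so the credit is $0.
Total: $640 + $0 + $0 + $0 = $640.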